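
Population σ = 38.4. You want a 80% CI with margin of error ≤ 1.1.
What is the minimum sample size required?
n ≥ 2003

For margin E ≤ 1.1:
n ≥ (z* · σ / E)²
n ≥ (1.282 · 38.4 / 1.1)²
n ≥ 2002.87

Minimum n = 2003 (rounding up)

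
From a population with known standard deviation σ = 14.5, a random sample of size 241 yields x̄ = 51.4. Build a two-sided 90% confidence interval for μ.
(49.86, 52.94)

z-interval (σ known):
z* = 1.645 for 90% confidence

Margin of error = z* · σ/√n = 1.645 · 14.5/√241 = 1.54

CI: (51.4 - 1.54, 51.4 + 1.54) = (49.86, 52.94)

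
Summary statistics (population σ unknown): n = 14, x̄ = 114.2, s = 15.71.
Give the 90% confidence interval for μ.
(106.76, 121.64)

t-interval (σ unknown):
df = n - 1 = 13
t* = 1.771 for 90% confidence

Margin of error = t* · s/√n = 1.771 · 15.71/√14 = 7.44

CI: (106.76, 121.64)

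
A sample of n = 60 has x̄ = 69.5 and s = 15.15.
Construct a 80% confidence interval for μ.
(66.97, 72.03)

t-interval (σ unknown):
df = n - 1 = 59
t* = 1.296 for 80% confidence

Margin of error = t* · s/√n = 1.296 · 15.15/√60 = 2.53

CI: (66.97, 72.03)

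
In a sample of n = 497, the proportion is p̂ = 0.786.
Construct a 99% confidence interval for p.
(0.739, 0.833)

Proportion CI:
SE = √(p̂(1-p̂)/n) = √(0.786 · 0.214 / 497) = 0.01840

z* = 2.576
Margin = z* · SE = 2.576 · 0.01840 = 0.0474

CI: 0.786 ± 0.0474 = (0.739, 0.833)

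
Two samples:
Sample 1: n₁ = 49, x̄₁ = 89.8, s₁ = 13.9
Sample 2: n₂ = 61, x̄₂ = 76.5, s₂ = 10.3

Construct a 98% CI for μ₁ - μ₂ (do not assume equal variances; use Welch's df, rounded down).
(7.65, 18.95)

Difference: x̄₁ - x̄₂ = 13.30
SE = √(s₁²/n₁ + s₂²/n₂) = √(13.9²/49 + 10.3²/61) = 2.3837
df = 86.26 → 86 (Welch–Satterthwaite, rounded down)
t* = 2.370

CI: 13.30 ± 2.370 · 2.3837 = 13.30 ± 5.65 = (7.65, 18.95)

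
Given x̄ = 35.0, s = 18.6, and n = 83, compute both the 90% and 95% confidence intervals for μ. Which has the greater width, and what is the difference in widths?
95% CI is wider by 1.33

df = 82
90% CI: t* = 1.664, (31.60, 38.40), width = 2 · t* · s/√n = 6.79
95% CI: t* = 1.989, (30.94, 39.06), width = 2 · t* · s/√n = 8.12

The 95% CI is wider by 8.12 - 6.79 = 1.33.
Higher confidence requires a wider interval.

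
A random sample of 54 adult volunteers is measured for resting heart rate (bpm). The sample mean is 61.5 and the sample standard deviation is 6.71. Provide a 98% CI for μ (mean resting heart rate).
(59.31, 63.69)

t-interval (σ unknown):
df = n - 1 = 53
t* = 2.399 for 98% confidence

Margin of error = t* · s/√n = 2.399 · 6.71/√54 = 2.19

CI: (59.31, 63.69)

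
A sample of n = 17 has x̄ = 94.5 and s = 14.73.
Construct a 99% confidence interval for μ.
(84.06, 104.94)

t-interval (σ unknown):
df = n - 1 = 16
t* = 2.921 for 99% confidence

Margin of error = t* · s/√n = 2.921 · 14.73/√17 = 10.44

CI: (84.06, 104.94)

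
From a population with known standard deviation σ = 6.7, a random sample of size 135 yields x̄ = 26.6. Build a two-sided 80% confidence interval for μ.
(25.86, 27.34)

z-interval (σ known):
z* = 1.282 for 80% confidence

Margin of error = z* · σ/√n = 1.282 · 6.7/√135 = 0.74

CI: (26.6 - 0.74, 26.6 + 0.74) = (25.86, 27.34)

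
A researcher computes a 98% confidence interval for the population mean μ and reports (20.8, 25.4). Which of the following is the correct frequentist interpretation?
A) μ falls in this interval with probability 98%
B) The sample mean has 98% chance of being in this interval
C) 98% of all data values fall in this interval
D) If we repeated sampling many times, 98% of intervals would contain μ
D

A) Wrong — μ is fixed; the randomness lives in the interval, not in μ.
B) Wrong — x̄ is observed and sits in the interval by construction.
C) Wrong — a CI is about the parameter μ, not individual data values.
D) Correct — this is the frequentist long-run coverage interpretation.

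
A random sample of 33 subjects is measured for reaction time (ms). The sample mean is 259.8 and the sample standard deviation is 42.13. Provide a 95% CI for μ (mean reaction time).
(244.86, 274.74)

t-interval (σ unknown):
df = n - 1 = 32
t* = 2.037 for 95% confidence

Margin of error = t* · s/√n = 2.037 · 42.13/√33 = 14.94

CI: (244.86, 274.74)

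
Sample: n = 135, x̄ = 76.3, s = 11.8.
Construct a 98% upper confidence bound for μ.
μ ≤ 78.41

Upper bound (one-sided):
t* = 2.074 (one-sided for 98%)
Upper bound = x̄ + t* · s/√n = 76.3 + 2.074 · 11.8/√135 = 78.41

We are 98% confident that μ ≤ 78.41.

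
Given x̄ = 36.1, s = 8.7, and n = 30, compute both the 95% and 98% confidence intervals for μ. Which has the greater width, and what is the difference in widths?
98% CI is wider by 1.32

df = 29
95% CI: t* = 2.045, (32.85, 39.35), width = 2 · t* · s/√n = 6.50
98% CI: t* = 2.462, (32.19, 40.01), width = 2 · t* · s/√n = 7.82

The 98% CI is wider by 7.82 - 6.50 = 1.32.
Higher confidence requires a wider interval.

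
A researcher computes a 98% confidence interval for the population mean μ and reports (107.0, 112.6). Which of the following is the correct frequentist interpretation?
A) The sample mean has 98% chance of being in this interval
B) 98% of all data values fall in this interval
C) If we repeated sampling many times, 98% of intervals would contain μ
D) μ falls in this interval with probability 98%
C

A) Wrong — x̄ is observed and sits in the interval by construction.
B) Wrong — a CI is about the parameter μ, not individual data values.
C) Correct — this is the frequentist long-run coverage interpretation.
D) Wrong — μ is fixed; the randomness lives in the interval, not in μ.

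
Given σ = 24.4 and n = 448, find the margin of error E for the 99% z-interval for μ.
Margin of error = 2.97

Margin of error = z* · σ/√n
= 2.576 · 24.4/√448
= 2.576 · 24.4/21.1660
= 2.97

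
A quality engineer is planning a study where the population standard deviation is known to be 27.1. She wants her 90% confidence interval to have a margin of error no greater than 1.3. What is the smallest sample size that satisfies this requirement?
n ≥ 1176

For margin E ≤ 1.3:
n ≥ (z* · σ / E)²
n ≥ (1.645 · 27.1 / 1.3)²
n ≥ 1175.94

Minimum n = 1176 (rounding up)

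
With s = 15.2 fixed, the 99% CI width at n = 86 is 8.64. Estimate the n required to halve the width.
n ≈ 344

CI width ∝ 1/√n
To reduce width by factor 2, need √n to grow by 2 → need 2² = 4 times as many samples.

Current: n = 86, width = 8.64
New: n = 344, width ≈ 4.25

Width reduced by factor of 8.64/4.25 = 2.03.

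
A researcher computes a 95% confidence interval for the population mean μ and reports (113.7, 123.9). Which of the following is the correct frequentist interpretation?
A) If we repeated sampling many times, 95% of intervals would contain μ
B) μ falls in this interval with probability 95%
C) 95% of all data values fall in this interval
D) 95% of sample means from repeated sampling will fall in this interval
A

A) Correct — this is the frequentist long-run coverage interpretation.
B) Wrong — μ is fixed; the randomness lives in the interval, not in μ.
C) Wrong — a CI is about the parameter μ, not individual data values.
D) Wrong — coverage applies to intervals containing μ, not to future x̄ values.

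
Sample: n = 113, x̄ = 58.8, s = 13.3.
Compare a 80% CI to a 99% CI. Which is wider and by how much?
99% CI is wider by 3.33

df = 112
80% CI: t* = 1.289, (57.19, 60.41), width = 2 · t* · s/√n = 3.23
99% CI: t* = 2.620, (55.52, 62.08), width = 2 · t* · s/√n = 6.56

The 99% CI is wider by 6.56 - 3.23 = 3.33.
Higher confidence requires a wider interval.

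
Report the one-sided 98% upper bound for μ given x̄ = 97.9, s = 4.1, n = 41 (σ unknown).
μ ≤ 99.26

Upper bound (one-sided):
t* = 2.123 (one-sided for 98%)
Upper bound = x̄ + t* · s/√n = 97.9 + 2.123 · 4.1/√41 = 99.26

We are 98% confident that μ ≤ 99.26.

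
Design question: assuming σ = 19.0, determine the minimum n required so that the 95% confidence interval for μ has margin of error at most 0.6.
n ≥ 3853

For margin E ≤ 0.6:
n ≥ (z* · σ / E)²
n ≥ (1.960 · 19.0 / 0.6)²
n ≥ 3852.27

Minimum n = 3853 (rounding up)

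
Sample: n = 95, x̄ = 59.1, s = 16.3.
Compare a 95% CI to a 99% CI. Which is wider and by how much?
99% CI is wider by 2.15

df = 94
95% CI: t* = 1.986, (55.78, 62.42), width = 2 · t* · s/√n = 6.64
99% CI: t* = 2.629, (54.70, 63.50), width = 2 · t* · s/√n = 8.79

The 99% CI is wider by 8.79 - 6.64 = 2.15.
Higher confidence requires a wider interval.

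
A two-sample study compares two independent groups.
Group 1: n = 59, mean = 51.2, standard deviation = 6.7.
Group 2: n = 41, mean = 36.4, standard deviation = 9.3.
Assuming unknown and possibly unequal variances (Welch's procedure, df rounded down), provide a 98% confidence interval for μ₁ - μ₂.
(10.76, 18.84)

Difference: x̄₁ - x̄₂ = 14.80
SE = √(s₁²/n₁ + s₂²/n₂) = √(6.7²/59 + 9.3²/41) = 1.6942
df = 67.96 → 67 (Welch–Satterthwaite, rounded down)
t* = 2.383

CI: 14.80 ± 2.383 · 1.6942 = 14.80 ± 4.04 = (10.76, 18.84)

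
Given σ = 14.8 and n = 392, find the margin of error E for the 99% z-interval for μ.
Margin of error = 1.93

Margin of error = z* · σ/√n
= 2.576 · 14.8/√392
= 2.576 · 14.8/19.7990
= 1.93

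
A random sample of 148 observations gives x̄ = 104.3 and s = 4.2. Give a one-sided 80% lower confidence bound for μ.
μ ≥ 104.01

Lower bound (one-sided):
t* = 0.844 (one-sided for 80%)
Lower bound = x̄ - t* · s/√n = 104.3 - 0.844 · 4.2/√148 = 104.01

We are 80% confident that μ ≥ 104.01.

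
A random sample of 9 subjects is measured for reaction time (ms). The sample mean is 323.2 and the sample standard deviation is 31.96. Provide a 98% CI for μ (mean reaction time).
(292.35, 354.05)

t-interval (σ unknown):
df = n - 1 = 8
t* = 2.896 for 98% confidence

Margin of error = t* · s/√n = 2.896 · 31.96/√9 = 30.85

CI: (292.35, 354.05)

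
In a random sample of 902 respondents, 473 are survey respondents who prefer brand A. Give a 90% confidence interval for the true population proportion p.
(0.497, 0.552)

Proportion CI:
p̂ = 473/902 = 0.52439
SE = √(p̂(1-p̂)/n) = √(0.52439 · 0.47561 / 902) = 0.01663

z* = 1.645
Margin = z* · SE = 1.645 · 0.01663 = 0.0274

CI: 0.52439 ± 0.0274 = (0.497, 0.552)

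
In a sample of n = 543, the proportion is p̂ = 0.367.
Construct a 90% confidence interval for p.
(0.333, 0.401)

Proportion CI:
SE = √(p̂(1-p̂)/n) = √(0.367 · 0.633 / 543) = 0.02068

z* = 1.645
Margin = z* · SE = 1.645 · 0.02068 = 0.0340

CI: 0.367 ± 0.0340 = (0.333, 0.401)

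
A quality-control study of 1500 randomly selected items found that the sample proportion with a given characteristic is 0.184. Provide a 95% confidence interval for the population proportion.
(0.164, 0.204)

Proportion CI:
SE = √(p̂(1-p̂)/n) = √(0.184 · 0.816 / 1500) = 0.01000

z* = 1.960
Margin = z* · SE = 1.960 · 0.01000 = 0.0196

CI: 0.184 ± 0.0196 = (0.164, 0.204)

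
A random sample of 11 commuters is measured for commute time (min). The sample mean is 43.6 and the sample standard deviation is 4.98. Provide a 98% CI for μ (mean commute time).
(39.45, 47.75)

t-interval (σ unknown):
df = n - 1 = 10
t* = 2.764 for 98% confidence

Margin of error = t* · s/√n = 2.764 · 4.98/√11 = 4.15

CI: (39.45, 47.75)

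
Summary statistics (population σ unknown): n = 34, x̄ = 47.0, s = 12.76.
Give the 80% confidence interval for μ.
(44.14, 49.86)

t-interval (σ unknown):
df = n - 1 = 33
t* = 1.308 for 80% confidence

Margin of error = t* · s/√n = 1.308 · 12.76/√34 = 2.86

CI: (44.14, 49.86)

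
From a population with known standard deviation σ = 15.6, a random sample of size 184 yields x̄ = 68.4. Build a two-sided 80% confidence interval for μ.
(66.93, 69.87)

z-interval (σ known):
z* = 1.282 for 80% confidence

Margin of error = z* · σ/√n = 1.282 · 15.6/√184 = 1.47

CI: (68.4 - 1.47, 68.4 + 1.47) = (66.93, 69.87)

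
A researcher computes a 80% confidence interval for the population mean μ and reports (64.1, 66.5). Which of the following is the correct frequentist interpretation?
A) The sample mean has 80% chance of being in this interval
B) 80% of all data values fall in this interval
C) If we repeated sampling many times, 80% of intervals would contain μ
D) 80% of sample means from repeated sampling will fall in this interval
C

A) Wrong — x̄ is observed and sits in the interval by construction.
B) Wrong — a CI is about the parameter μ, not individual data values.
C) Correct — this is the frequentist long-run coverage interpretation.
D) Wrong — coverage applies to intervals containing μ, not to future x̄ values.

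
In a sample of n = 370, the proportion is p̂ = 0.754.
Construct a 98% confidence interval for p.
(0.702, 0.806)

Proportion CI:
SE = √(p̂(1-p̂)/n) = √(0.754 · 0.246 / 370) = 0.02239

z* = 2.326
Margin = z* · SE = 2.326 · 0.02239 = 0.0521

CI: 0.754 ± 0.0521 = (0.702, 0.806)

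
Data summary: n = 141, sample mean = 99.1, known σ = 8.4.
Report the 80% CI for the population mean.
(98.19, 100.01)

z-interval (σ known):
z* = 1.282 for 80% confidence

Margin of error = z* · σ/√n = 1.282 · 8.4/√141 = 0.91

CI: (99.1 - 0.91, 99.1 + 0.91) = (98.19, 100.01)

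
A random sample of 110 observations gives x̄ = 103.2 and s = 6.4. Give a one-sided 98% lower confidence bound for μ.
μ ≥ 101.93

Lower bound (one-sided):
t* = 2.079 (one-sided for 98%)
Lower bound = x̄ - t* · s/√n = 103.2 - 2.079 · 6.4/√110 = 101.93

We are 98% confident that μ ≥ 101.93.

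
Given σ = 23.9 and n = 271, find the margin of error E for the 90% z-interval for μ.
Margin of error = 2.39

Margin of error = z* · σ/√n
= 1.645 · 23.9/√271
= 1.645 · 23.9/16.4621
= 2.39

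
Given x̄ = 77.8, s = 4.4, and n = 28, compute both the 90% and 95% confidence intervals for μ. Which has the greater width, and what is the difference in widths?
95% CI is wider by 0.58

df = 27
90% CI: t* = 1.703, (76.38, 79.22), width = 2 · t* · s/√n = 2.83
95% CI: t* = 2.052, (76.09, 79.51), width = 2 · t* · s/√n = 3.41

The 95% CI is wider by 3.41 - 2.83 = 0.58.
Higher confidence requires a wider interval.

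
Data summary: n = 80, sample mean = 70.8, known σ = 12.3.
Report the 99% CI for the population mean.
(67.26, 74.34)

z-interval (σ known):
z* = 2.576 for 99% confidence

Margin of error = z* · σ/√n = 2.576 · 12.3/√80 = 3.54

CI: (70.8 - 3.54, 70.8 + 3.54) = (67.26, 74.34)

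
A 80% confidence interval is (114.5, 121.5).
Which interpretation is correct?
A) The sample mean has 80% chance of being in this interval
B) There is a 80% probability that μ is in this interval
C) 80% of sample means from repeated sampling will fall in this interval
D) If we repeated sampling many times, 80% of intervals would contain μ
D

A) Wrong — x̄ is observed and sits in the interval by construction.
B) Wrong — μ is fixed; the randomness lives in the interval, not in μ.
C) Wrong — coverage applies to intervals containing μ, not to future x̄ values.
D) Correct — this is the frequentist long-run coverage interpretation.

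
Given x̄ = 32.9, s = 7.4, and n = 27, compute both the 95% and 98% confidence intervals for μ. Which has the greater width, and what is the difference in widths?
98% CI is wider by 1.20

df = 26
95% CI: t* = 2.056, (29.97, 35.83), width = 2 · t* · s/√n = 5.86
98% CI: t* = 2.479, (29.37, 36.43), width = 2 · t* · s/√n = 7.06

The 98% CI is wider by 7.06 - 5.86 = 1.20.
Higher confidence requires a wider interval.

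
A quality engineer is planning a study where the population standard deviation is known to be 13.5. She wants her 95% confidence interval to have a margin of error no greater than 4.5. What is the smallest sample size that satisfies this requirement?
n ≥ 35

For margin E ≤ 4.5:
n ≥ (z* · σ / E)²
n ≥ (1.960 · 13.5 / 4.5)²
n ≥ 34.57

Minimum n = 35 (rounding up)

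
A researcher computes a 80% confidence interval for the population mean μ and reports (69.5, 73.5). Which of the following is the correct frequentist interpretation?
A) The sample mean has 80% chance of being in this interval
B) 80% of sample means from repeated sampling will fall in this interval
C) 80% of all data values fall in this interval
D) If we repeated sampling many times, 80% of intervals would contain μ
D

A) Wrong — x̄ is observed and sits in the interval by construction.
B) Wrong — coverage applies to intervals containing μ, not to future x̄ values.
C) Wrong — a CI is about the parameter μ, not individual data values.
D) Correct — this is the frequentist long-run coverage interpretation.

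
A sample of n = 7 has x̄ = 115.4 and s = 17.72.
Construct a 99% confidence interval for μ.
(90.57, 140.23)

t-interval (σ unknown):
df = n - 1 = 6
t* = 3.707 for 99% confidence

Margin of error = t* · s/√n = 3.707 · 17.72/√7 = 24.83

CI: (90.57, 140.23)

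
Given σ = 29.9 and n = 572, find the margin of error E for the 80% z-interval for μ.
Margin of error = 1.60

Margin of error = z* · σ/√n
= 1.282 · 29.9/√572
= 1.282 · 29.9/23.9165
= 1.60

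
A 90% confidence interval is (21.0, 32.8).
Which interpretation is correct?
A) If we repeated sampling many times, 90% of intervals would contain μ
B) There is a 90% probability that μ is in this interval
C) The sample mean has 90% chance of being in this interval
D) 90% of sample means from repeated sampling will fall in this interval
A

A) Correct — this is the frequentist long-run coverage interpretation.
B) Wrong — μ is fixed; the randomness lives in the interval, not in μ.
C) Wrong — x̄ is observed and sits in the interval by construction.
D) Wrong — coverage applies to intervals containing μ, not to future x̄ values.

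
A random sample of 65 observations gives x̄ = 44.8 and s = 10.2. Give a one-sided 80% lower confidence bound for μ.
μ ≥ 43.73

Lower bound (one-sided):
t* = 0.847 (one-sided for 80%)
Lower bound = x̄ - t* · s/√n = 44.8 - 0.847 · 10.2/√65 = 43.73

We are 80% confident that μ ≥ 43.73.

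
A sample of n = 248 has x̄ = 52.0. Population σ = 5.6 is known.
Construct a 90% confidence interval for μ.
(51.42, 52.58)

z-interval (σ known):
z* = 1.645 for 90% confidence

Margin of error = z* · σ/√n = 1.645 · 5.6/√248 = 0.58

CI: (52.0 - 0.58, 52.0 + 0.58) = (51.42, 52.58)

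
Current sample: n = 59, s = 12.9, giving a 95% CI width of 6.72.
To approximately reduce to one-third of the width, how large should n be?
n ≈ 531

CI width ∝ 1/√n
To reduce width by factor 3, need √n to grow by 3 → need 3² = 9 times as many samples.

Current: n = 59, width = 6.72
New: n = 531, width ≈ 2.20

Width reduced by factor of 6.72/2.20 = 3.05.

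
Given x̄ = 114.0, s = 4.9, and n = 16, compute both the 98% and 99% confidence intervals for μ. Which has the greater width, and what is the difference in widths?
99% CI is wider by 0.85

df = 15
98% CI: t* = 2.602, (110.81, 117.19), width = 2 · t* · s/√n = 6.37
99% CI: t* = 2.947, (110.39, 117.61), width = 2 · t* · s/√n = 7.22

The 99% CI is wider by 7.22 - 6.37 = 0.85.
Higher confidence requires a wider interval.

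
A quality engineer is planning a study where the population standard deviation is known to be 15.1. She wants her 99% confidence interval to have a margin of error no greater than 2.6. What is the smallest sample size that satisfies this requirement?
n ≥ 224

For margin E ≤ 2.6:
n ≥ (z* · σ / E)²
n ≥ (2.576 · 15.1 / 2.6)²
n ≥ 223.82

Minimum n = 224 (rounding up)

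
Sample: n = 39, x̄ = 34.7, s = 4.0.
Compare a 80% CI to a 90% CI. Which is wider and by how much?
90% CI is wider by 0.49

df = 38
80% CI: t* = 1.304, (33.86, 35.54), width = 2 · t* · s/√n = 1.67
90% CI: t* = 1.686, (33.62, 35.78), width = 2 · t* · s/√n = 2.16

The 90% CI is wider by 2.16 - 1.67 = 0.49.
Higher confidence requires a wider interval.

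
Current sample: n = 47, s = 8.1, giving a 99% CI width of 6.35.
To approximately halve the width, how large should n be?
n ≈ 188

CI width ∝ 1/√n
To reduce width by factor 2, need √n to grow by 2 → need 2² = 4 times as many samples.

Current: n = 47, width = 6.35
New: n = 188, width ≈ 3.07

Width reduced by factor of 6.35/3.07 = 2.07.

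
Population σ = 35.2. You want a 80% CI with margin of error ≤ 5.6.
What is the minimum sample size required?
n ≥ 65

For margin E ≤ 5.6:
n ≥ (z* · σ / E)²
n ≥ (1.282 · 35.2 / 5.6)²
n ≥ 64.94

Minimum n = 65 (rounding up)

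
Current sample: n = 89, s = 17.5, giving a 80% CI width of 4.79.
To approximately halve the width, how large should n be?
n ≈ 356

CI width ∝ 1/√n
To reduce width by factor 2, need √n to grow by 2 → need 2² = 4 times as many samples.

Current: n = 89, width = 4.79
New: n = 356, width ≈ 2.38

Width reduced by factor of 4.79/2.38 = 2.01.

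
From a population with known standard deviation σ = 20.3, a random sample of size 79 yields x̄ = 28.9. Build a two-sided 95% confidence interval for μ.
(24.42, 33.38)

z-interval (σ known):
z* = 1.960 for 95% confidence

Margin of error = z* · σ/√n = 1.960 · 20.3/√79 = 4.48

CI: (28.9 - 4.48, 28.9 + 4.48) = (24.42, 33.38)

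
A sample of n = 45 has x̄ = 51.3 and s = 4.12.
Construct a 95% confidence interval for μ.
(50.06, 52.54)

t-interval (σ unknown):
df = n - 1 = 44
t* = 2.015 for 95% confidence

Margin of error = t* · s/√n = 2.015 · 4.12/√45 = 1.24

CI: (50.06, 52.54)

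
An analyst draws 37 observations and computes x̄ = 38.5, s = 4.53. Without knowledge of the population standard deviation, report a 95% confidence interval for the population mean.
(36.99, 40.01)

t-interval (σ unknown):
df = n - 1 = 36
t* = 2.028 for 95% confidence

Margin of error = t* · s/√n = 2.028 · 4.53/√37 = 1.51

CI: (36.99, 40.01)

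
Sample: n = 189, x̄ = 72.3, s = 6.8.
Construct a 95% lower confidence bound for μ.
μ ≥ 71.48

Lower bound (one-sided):
t* = 1.653 (one-sided for 95%)
Lower bound = x̄ - t* · s/√n = 72.3 - 1.653 · 6.8/√189 = 71.48

We are 95% confident that μ ≥ 71.48.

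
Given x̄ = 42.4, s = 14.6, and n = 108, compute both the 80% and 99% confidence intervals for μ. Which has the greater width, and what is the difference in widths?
99% CI is wider by 3.75

df = 107
80% CI: t* = 1.290, (40.59, 44.21), width = 2 · t* · s/√n = 3.62
99% CI: t* = 2.623, (38.71, 46.09), width = 2 · t* · s/√n = 7.37

The 99% CI is wider by 7.37 - 3.62 = 3.75.
Higher confidence requires a wider interval.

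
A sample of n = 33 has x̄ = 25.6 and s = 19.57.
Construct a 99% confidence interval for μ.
(16.27, 34.93)

t-interval (σ unknown):
df = n - 1 = 32
t* = 2.738 for 99% confidence

Margin of error = t* · s/√n = 2.738 · 19.57/√33 = 9.33

CI: (16.27, 34.93)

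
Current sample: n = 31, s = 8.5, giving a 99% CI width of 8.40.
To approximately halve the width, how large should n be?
n ≈ 124

CI width ∝ 1/√n
To reduce width by factor 2, need √n to grow by 2 → need 2² = 4 times as many samples.

Current: n = 31, width = 8.40
New: n = 124, width ≈ 3.99

Width reduced by factor of 8.40/3.99 = 2.11.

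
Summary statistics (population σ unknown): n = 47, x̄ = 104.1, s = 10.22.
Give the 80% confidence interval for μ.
(102.16, 106.04)

t-interval (σ unknown):
df = n - 1 = 46
t* = 1.300 for 80% confidence

Margin of error = t* · s/√n = 1.300 · 10.22/√47 = 1.94

CI: (102.16, 106.04)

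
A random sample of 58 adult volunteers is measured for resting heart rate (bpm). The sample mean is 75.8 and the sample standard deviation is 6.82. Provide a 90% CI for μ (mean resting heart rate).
(74.30, 77.30)

t-interval (σ unknown):
df = n - 1 = 57
t* = 1.672 for 90% confidence

Margin of error = t* · s/√n = 1.672 · 6.82/√58 = 1.50

CI: (74.30, 77.30)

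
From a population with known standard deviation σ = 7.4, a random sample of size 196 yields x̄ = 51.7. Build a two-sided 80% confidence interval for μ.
(51.02, 52.38)

z-interval (σ known):
z* = 1.282 for 80% confidence

Margin of error = z* · σ/√n = 1.282 · 7.4/√196 = 0.68

CI: (51.7 - 0.68, 51.7 + 0.68) = (51.02, 52.38)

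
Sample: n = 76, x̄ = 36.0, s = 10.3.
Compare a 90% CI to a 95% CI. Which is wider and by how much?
95% CI is wider by 0.78

df = 75
90% CI: t* = 1.665, (34.03, 37.97), width = 2 · t* · s/√n = 3.93
95% CI: t* = 1.992, (33.65, 38.35), width = 2 · t* · s/√n = 4.71

The 95% CI is wider by 4.71 - 3.93 = 0.78.
Higher confidence requires a wider interval.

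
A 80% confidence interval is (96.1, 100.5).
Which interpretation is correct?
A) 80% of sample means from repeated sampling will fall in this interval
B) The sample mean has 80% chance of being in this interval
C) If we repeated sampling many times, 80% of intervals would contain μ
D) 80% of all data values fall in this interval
C

A) Wrong — coverage applies to intervals containing μ, not to future x̄ values.
B) Wrong — x̄ is observed and sits in the interval by construction.
C) Correct — this is the frequentist long-run coverage interpretation.
D) Wrong — a CI is about the parameter μ, not individual data values.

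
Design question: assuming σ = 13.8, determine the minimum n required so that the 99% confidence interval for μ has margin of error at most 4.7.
n ≥ 58

For margin E ≤ 4.7:
n ≥ (z* · σ / E)²
n ≥ (2.576 · 13.8 / 4.7)²
n ≥ 57.21

Minimum n = 58 (rounding up)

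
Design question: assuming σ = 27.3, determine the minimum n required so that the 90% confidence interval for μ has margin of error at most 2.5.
n ≥ 323

For margin E ≤ 2.5:
n ≥ (z* · σ / E)²
n ≥ (1.645 · 27.3 / 2.5)²
n ≥ 322.68

Minimum n = 323 (rounding up)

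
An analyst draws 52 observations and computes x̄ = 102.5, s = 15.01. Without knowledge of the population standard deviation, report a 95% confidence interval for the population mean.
(98.32, 106.68)

t-interval (σ unknown):
df = n - 1 = 51
t* = 2.008 for 95% confidence

Margin of error = t* · s/√n = 2.008 · 15.01/√52 = 4.18

CI: (98.32, 106.68)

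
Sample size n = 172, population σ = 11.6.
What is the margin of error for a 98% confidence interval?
Margin of error = 2.06

Margin of error = z* · σ/√n
= 2.326 · 11.6/√172
= 2.326 · 11.6/13.1149
= 2.06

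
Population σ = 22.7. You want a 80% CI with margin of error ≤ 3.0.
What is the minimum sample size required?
n ≥ 95

For margin E ≤ 3.0:
n ≥ (z* · σ / E)²
n ≥ (1.282 · 22.7 / 3.0)²
n ≥ 94.10

Minimum n = 95 (rounding up)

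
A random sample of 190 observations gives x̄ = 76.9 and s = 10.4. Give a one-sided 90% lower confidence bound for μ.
μ ≥ 75.93

Lower bound (one-sided):
t* = 1.286 (one-sided for 90%)
Lower bound = x̄ - t* · s/√n = 76.9 - 1.286 · 10.4/√190 = 75.93

We are 90% confident that μ ≥ 75.93.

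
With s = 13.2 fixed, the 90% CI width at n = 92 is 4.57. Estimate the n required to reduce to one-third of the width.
n ≈ 828

CI width ∝ 1/√n
To reduce width by factor 3, need √n to grow by 3 → need 3² = 9 times as many samples.

Current: n = 92, width = 4.57
New: n = 828, width ≈ 1.51

Width reduced by factor of 4.57/1.51 = 3.03.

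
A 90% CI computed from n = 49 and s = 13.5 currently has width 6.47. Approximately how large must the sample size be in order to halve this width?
n ≈ 196

CI width ∝ 1/√n
To reduce width by factor 2, need √n to grow by 2 → need 2² = 4 times as many samples.

Current: n = 49, width = 6.47
New: n = 196, width ≈ 3.19

Width reduced by factor of 6.47/3.19 = 2.03.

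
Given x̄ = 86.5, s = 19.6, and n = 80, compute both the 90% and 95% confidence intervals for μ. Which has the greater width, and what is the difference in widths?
95% CI is wider by 1.43

df = 79
90% CI: t* = 1.664, (82.85, 90.15), width = 2 · t* · s/√n = 7.29
95% CI: t* = 1.990, (82.14, 90.86), width = 2 · t* · s/√n = 8.72

The 95% CI is wider by 8.72 - 7.29 = 1.43.
Higher confidence requires a wider interval.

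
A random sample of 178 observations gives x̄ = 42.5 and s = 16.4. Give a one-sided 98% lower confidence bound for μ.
μ ≥ 39.96

Lower bound (one-sided):
t* = 2.069 (one-sided for 98%)
Lower bound = x̄ - t* · s/√n = 42.5 - 2.069 · 16.4/√178 = 39.96

We are 98% confident that μ ≥ 39.96.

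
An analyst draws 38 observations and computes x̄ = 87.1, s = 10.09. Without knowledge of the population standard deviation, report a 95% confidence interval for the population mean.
(83.78, 90.42)

t-interval (σ unknown):
df = n - 1 = 37
t* = 2.026 for 95% confidence

Margin of error = t* · s/√n = 2.026 · 10.09/√38 = 3.32

CI: (83.78, 90.42)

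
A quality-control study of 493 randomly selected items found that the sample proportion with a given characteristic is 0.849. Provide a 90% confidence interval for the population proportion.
(0.822, 0.876)

Proportion CI:
SE = √(p̂(1-p̂)/n) = √(0.849 · 0.151 / 493) = 0.01613

z* = 1.645
Margin = z* · SE = 1.645 · 0.01613 = 0.0265

CI: 0.849 ± 0.0265 = (0.822, 0.876)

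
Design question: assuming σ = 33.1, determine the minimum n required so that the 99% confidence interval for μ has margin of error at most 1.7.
n ≥ 2516

For margin E ≤ 1.7:
n ≥ (z* · σ / E)²
n ≥ (2.576 · 33.1 / 1.7)²
n ≥ 2515.65

Minimum n = 2516 (rounding up)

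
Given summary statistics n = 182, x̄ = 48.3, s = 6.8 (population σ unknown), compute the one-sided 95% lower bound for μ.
μ ≥ 47.47

Lower bound (one-sided):
t* = 1.653 (one-sided for 95%)
Lower bound = x̄ - t* · s/√n = 48.3 - 1.653 · 6.8/√182 = 47.47

We are 95% confident that μ ≥ 47.47.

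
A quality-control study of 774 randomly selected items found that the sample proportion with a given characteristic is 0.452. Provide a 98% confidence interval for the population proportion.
(0.410, 0.494)

Proportion CI:
SE = √(p̂(1-p̂)/n) = √(0.452 · 0.548 / 774) = 0.01789

z* = 2.326
Margin = z* · SE = 2.326 · 0.01789 = 0.0416

CI: 0.452 ± 0.0416 = (0.410, 0.494)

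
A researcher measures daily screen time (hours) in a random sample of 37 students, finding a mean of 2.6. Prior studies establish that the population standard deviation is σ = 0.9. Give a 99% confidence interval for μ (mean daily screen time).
(2.22, 2.98)

z-interval (σ known):
z* = 2.576 for 99% confidence

Margin of error = z* · σ/√n = 2.576 · 0.9/√37 = 0.38

CI: (2.6 - 0.38, 2.6 + 0.38) = (2.22, 2.98)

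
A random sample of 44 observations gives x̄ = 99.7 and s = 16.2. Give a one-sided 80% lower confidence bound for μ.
μ ≥ 97.62

Lower bound (one-sided):
t* = 0.850 (one-sided for 80%)
Lower bound = x̄ - t* · s/√n = 99.7 - 0.850 · 16.2/√44 = 97.62

We are 80% confident that μ ≥ 97.62.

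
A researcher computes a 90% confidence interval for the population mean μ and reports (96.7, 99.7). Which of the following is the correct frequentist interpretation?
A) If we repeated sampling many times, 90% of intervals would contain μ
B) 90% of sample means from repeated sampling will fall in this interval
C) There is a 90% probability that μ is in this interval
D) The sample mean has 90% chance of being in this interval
A

A) Correct — this is the frequentist long-run coverage interpretation.
B) Wrong — coverage applies to intervals containing μ, not to future x̄ values.
C) Wrong — μ is fixed; the randomness lives in the interval, not in μ.
D) Wrong — x̄ is observed and sits in the interval by construction.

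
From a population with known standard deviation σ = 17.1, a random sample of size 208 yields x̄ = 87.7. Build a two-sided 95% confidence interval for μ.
(85.38, 90.02)

z-interval (σ known):
z* = 1.960 for 95% confidence

Margin of error = z* · σ/√n = 1.960 · 17.1/√208 = 2.32

CI: (87.7 - 2.32, 87.7 + 2.32) = (85.38, 90.02)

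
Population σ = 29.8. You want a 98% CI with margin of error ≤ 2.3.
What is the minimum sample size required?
n ≥ 909

For margin E ≤ 2.3:
n ≥ (z* · σ / E)²
n ≥ (2.326 · 29.8 / 2.3)²
n ≥ 908.23

Minimum n = 909 (rounding up)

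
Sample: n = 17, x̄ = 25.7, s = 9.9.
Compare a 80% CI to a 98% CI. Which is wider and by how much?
98% CI is wider by 5.98

df = 16
80% CI: t* = 1.337, (22.49, 28.91), width = 2 · t* · s/√n = 6.42
98% CI: t* = 2.583, (19.50, 31.90), width = 2 · t* · s/√n = 12.40

The 98% CI is wider by 12.40 - 6.42 = 5.98.
Higher confidence requires a wider interval.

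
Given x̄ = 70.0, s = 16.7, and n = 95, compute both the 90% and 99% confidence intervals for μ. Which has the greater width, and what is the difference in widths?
99% CI is wider by 3.32

df = 94
90% CI: t* = 1.661, (67.15, 72.85), width = 2 · t* · s/√n = 5.69
99% CI: t* = 2.629, (65.50, 74.50), width = 2 · t* · s/√n = 9.01

The 99% CI is wider by 9.01 - 5.69 = 3.32.
Higher confidence requires a wider interval.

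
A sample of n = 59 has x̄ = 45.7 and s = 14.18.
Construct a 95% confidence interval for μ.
(42.00, 49.40)

t-interval (σ unknown):
df = n - 1 = 58
t* = 2.002 for 95% confidence

Margin of error = t* · s/√n = 2.002 · 14.18/√59 = 3.70

CI: (42.00, 49.40)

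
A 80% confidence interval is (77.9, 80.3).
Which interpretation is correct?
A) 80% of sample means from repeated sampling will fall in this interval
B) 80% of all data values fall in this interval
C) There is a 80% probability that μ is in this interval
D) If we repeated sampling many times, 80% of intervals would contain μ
D

A) Wrong — coverage applies to intervals containing μ, not to future x̄ values.
B) Wrong — a CI is about the parameter μ, not individual data values.
C) Wrong — μ is fixed; the randomness lives in the interval, not in μ.
D) Correct — this is the frequentist long-run coverage interpretation.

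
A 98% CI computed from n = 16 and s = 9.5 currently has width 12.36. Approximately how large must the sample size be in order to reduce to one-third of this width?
n ≈ 144

CI width ∝ 1/√n
To reduce width by factor 3, need √n to grow by 3 → need 3² = 9 times as many samples.

Current: n = 16, width = 12.36
New: n = 144, width ≈ 3.73

Width reduced by factor of 12.36/3.73 = 3.31.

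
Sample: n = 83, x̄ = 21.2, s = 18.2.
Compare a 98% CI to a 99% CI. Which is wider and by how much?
99% CI is wider by 1.06

df = 82
98% CI: t* = 2.373, (16.46, 25.94), width = 2 · t* · s/√n = 9.48
99% CI: t* = 2.637, (15.93, 26.47), width = 2 · t* · s/√n = 10.54

The 99% CI is wider by 10.54 - 9.48 = 1.06.
Higher confidence requires a wider interval.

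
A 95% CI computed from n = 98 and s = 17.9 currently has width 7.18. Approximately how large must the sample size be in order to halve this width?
n ≈ 392

CI width ∝ 1/√n
To reduce width by factor 2, need √n to grow by 2 → need 2² = 4 times as many samples.

Current: n = 98, width = 7.18
New: n = 392, width ≈ 3.55

Width reduced by factor of 7.18/3.55 = 2.02.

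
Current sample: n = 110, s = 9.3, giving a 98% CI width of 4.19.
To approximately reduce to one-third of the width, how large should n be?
n ≈ 990

CI width ∝ 1/√n
To reduce width by factor 3, need √n to grow by 3 → need 3² = 9 times as many samples.

Current: n = 110, width = 4.19
New: n = 990, width ≈ 1.38

Width reduced by factor of 4.19/1.38 = 3.04.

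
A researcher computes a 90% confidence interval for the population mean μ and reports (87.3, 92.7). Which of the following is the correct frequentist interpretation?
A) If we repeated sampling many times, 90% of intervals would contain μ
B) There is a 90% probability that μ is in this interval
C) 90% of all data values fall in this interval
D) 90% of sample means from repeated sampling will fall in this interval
A

A) Correct — this is the frequentist long-run coverage interpretation.
B) Wrong — μ is fixed; the randomness lives in the interval, not in μ.
C) Wrong — a CI is about the parameter μ, not individual data values.
D) Wrong — coverage applies to intervals containing μ, not to future x̄ values.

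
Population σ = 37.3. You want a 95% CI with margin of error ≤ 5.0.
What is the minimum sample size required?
n ≥ 214

For margin E ≤ 5.0:
n ≥ (z* · σ / E)²
n ≥ (1.960 · 37.3 / 5.0)²
n ≥ 213.79

Minimum n = 214 (rounding up)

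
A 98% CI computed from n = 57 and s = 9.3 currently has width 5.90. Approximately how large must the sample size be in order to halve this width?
n ≈ 228

CI width ∝ 1/√n
To reduce width by factor 2, need √n to grow by 2 → need 2² = 4 times as many samples.

Current: n = 57, width = 5.90
New: n = 228, width ≈ 2.89

Width reduced by factor of 5.90/2.89 = 2.04.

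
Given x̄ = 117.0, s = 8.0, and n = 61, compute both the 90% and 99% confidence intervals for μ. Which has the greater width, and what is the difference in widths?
99% CI is wider by 2.03

df = 60
90% CI: t* = 1.671, (115.29, 118.71), width = 2 · t* · s/√n = 3.42
99% CI: t* = 2.660, (114.28, 119.72), width = 2 · t* · s/√n = 5.45

The 99% CI is wider by 5.45 - 3.42 = 2.03.
Higher confidence requires a wider interval.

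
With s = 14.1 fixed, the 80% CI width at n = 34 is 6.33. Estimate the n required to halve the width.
n ≈ 136

CI width ∝ 1/√n
To reduce width by factor 2, need √n to grow by 2 → need 2² = 4 times as many samples.

Current: n = 34, width = 6.33
New: n = 136, width ≈ 3.11

Width reduced by factor of 6.33/3.11 = 2.04.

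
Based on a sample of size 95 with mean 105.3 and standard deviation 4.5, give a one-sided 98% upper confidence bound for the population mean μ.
μ ≤ 106.26

Upper bound (one-sided):
t* = 2.083 (one-sided for 98%)
Upper bound = x̄ + t* · s/√n = 105.3 + 2.083 · 4.5/√95 = 106.26

We are 98% confident that μ ≤ 106.26.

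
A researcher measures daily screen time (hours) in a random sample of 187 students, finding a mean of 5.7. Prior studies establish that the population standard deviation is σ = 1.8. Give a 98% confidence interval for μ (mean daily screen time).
(5.39, 6.01)

z-interval (σ known):
z* = 2.326 for 98% confidence

Margin of error = z* · σ/√n = 2.326 · 1.8/√187 = 0.31

CI: (5.7 - 0.31, 5.7 + 0.31) = (5.39, 6.01)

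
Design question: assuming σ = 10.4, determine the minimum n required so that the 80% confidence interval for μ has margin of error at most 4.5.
n ≥ 9

For margin E ≤ 4.5:
n ≥ (z* · σ / E)²
n ≥ (1.282 · 10.4 / 4.5)²
n ≥ 8.78

Minimum n = 9 (rounding up)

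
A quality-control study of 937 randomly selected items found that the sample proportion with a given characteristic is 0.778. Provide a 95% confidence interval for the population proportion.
(0.751, 0.805)

Proportion CI:
SE = √(p̂(1-p̂)/n) = √(0.778 · 0.222 / 937) = 0.01358

z* = 1.960
Margin = z* · SE = 1.960 · 0.01358 = 0.0266

CI: 0.778 ± 0.0266 = (0.751, 0.805)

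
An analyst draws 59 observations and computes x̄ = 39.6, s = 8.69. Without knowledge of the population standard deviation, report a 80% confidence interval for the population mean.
(38.13, 41.07)

t-interval (σ unknown):
df = n - 1 = 58
t* = 1.296 for 80% confidence

Margin of error = t* · s/√n = 1.296 · 8.69/√59 = 1.47

CI: (38.13, 41.07)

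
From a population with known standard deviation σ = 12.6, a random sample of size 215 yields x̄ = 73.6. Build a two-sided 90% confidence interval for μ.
(72.19, 75.01)

z-interval (σ known):
z* = 1.645 for 90% confidence

Margin of error = z* · σ/√n = 1.645 · 12.6/√215 = 1.41

CI: (73.6 - 1.41, 73.6 + 1.41) = (72.19, 75.01)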